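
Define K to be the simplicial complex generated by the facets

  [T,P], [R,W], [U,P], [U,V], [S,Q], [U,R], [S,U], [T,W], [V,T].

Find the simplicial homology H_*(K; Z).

We work with the vertex ordering P < Q < R < S < T < U < V < W. The simplices of K, each written with vertices in increasing order, are:

  0-simplices (8): P, Q, R, S, T, U, V, W
  1-simplices (9): PT, PU, QS, RU, RW, SU, TV, TW, UV

giving chain groups C_0 ≅ Z^8, C_1 ≅ Z^9.

The boundary map ∂_1: C_1 → C_0 sends each edge [p,q] (with p < q) to q − p. For instance
  ∂SU = U − S.
As a 8×9 matrix over Z this has rank 7, with invariant factors (1,1,1,1,1,1,1).

Reading off H_k = ker ∂_k / im ∂_{k+1}:

  H_0: rank C_0 − rank ∂_1 = 8 − 7 = 1, and the invariant factors of ∂_1 are all 1, so H_0 ≅ Z.
  H_1: rank ker ∂_1 − rank ∂_2 = (9 − 7) − 0 = 2, and there is no ∂_2, so H_1 ≅ Z^2.

H_0 ≅ Z,  H_1 ≅ Z^2.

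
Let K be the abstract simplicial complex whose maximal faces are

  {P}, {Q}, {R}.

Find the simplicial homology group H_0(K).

H_0 = Z^3.

Order the vertices as P < Q < R. Listing each simplex with vertices in this order, K has dimension 0 with simplices:

  0-simplices (3): P, Q, R

Hence C_0 ≅ Z^3.

From H_k ≅ ker(∂_k) / im(∂_{k+1}) we obtain:

  H_0: rank C_0 − rank ∂_1 = 3 − 0 = 3, and there is no ∂_1, so H_0 ≅ Z^3.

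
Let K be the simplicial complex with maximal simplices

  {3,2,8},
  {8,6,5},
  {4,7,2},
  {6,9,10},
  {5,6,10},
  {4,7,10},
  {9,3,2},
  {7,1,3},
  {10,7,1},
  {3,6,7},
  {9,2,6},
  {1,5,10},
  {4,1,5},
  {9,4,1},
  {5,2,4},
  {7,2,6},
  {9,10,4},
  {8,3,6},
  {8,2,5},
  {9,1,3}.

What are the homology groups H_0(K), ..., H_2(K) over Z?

Order the vertices as 1 < 2 < 3 < 4 < 5 < 6 < 7 < 8 < 9 < 10. Listing each simplex with vertices in this order, K has dimension 2 with simplices:

  0-simplices (10): [1], [2], [3], [4], [5], [6], [7], [8], [9], [10]
  1-simplices (30): (30 of them)
  2-simplices (20): (20 of them)

Hence C_0 ≅ Z^10, C_1 ≅ Z^30, C_2 ≅ Z^20.

The boundary map ∂_1: C_1 → C_0 maps an edge to its endpoints' difference, ∂[p,q] = q − p. For instance
  ∂[1,4] = [4] − [1].
This gives a 10×30 integer matrix of rank 9; reducing to Smith normal form yields diagonal entries (1,1,1,1,1,1,1,1,1).

The boundary map ∂_2: C_2 → C_1 acts by ∂[p,q,r] = [q,r] − [p,r] + [p,q]. For instance
  ∂[5,6,10] = [6,10] − [5,10] + [5,6],
  ∂[1,7,10] = [7,10] − [1,10] + [1,7].
The 30×20 boundary matrix has rank 20 and Smith normal form diag(1,1,1,1,1,1,1,1,1,1,1,1,1,1,1,1,1,1,1,2).

Reading off H_k = ker ∂_k / im ∂_{k+1}:

  H_0: rank C_0 − rank ∂_1 = 10 − 9 = 1, and the invariant factors of ∂_1 are all 1, so H_0 ≅ Z.
  H_1: rank ker ∂_1 − rank ∂_2 = (30 − 9) − 20 = 1, and ∂_2 has invariant factor 2 > 1, so H_1 ≅ Z ⊕ Z/2.
  H_2: rank ker ∂_2 − rank ∂_3 = (20 − 20) − 0 = 0, and there is no ∂_3, so H_2 ≅ 0.

As a check, the Euler characteristic is 10 − 30 + 20 = 0, which agrees with 1 − 1 + 0 = 0.
(K is a triangulation of the Klein bottle.)

H_0 ≅ Z,  H_1 ≅ Z ⊕ Z/2,  H_2 = 0.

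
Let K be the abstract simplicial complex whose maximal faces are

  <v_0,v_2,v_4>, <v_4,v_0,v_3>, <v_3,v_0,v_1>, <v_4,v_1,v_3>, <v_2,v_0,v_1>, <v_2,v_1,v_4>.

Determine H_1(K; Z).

H_1 = 0.

Order the vertices as v_0 < v_1 < v_2 < v_3 < v_4. Listing each simplex with vertices in this order, K has dimension 2 with simplices:

  0-simplices (5): [v_0], [v_1], [v_2], [v_3], [v_4]
  1-simplices (9): [v_0,v_1], [v_0,v_2], [v_0,v_3], [v_0,v_4], [v_1,v_2], [v_1,v_3], [v_1,v_4], [v_2,v_4], [v_3,v_4]
  2-simplices (6): [v_0,v_1,v_2], [v_0,v_1,v_3], [v_0,v_2,v_4], [v_0,v_3,v_4], [v_1,v_2,v_4], [v_1,v_3,v_4]

giving chain groups C_0 ≅ Z^5, C_1 ≅ Z^9, C_2 ≅ Z^6.

Boundary ∂_1: C_1 → C_0 maps an edge to its endpoints' difference, ∂[p,q] = q − p. For instance
  ∂[v_3,v_4] = [v_4] − [v_3].
The 5×9 boundary matrix has rank 4 and Smith normal form diag(1,1,1,1).

Boundary ∂_2: C_2 → C_1 acts by ∂[p,q,r] = [q,r] − [p,r] + [p,q]. For instance
  ∂[v_0,v_1,v_2] = [v_1,v_2] − [v_0,v_2] + [v_0,v_1],
  ∂[v_0,v_1,v_3] = [v_1,v_3] − [v_0,v_3] + [v_0,v_1].
As a 9×6 matrix over Z this has rank 5, with invariant factors (1,1,1,1,1).

Now H_k = ker ∂_k / im ∂_{k+1}, so:

  H_1: rank ker ∂_1 − rank ∂_2 = (9 − 4) − 5 = 0, and the invariant factors of ∂_2 are all 1, so H_1 ≅ 0.

(K is a triangulation of the 2-sphere S^2.)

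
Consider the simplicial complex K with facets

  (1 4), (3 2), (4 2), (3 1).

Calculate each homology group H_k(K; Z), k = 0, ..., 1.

Order the vertices as 1 < 2 < 3 < 4. Listing each simplex with vertices in this order, K has dimension 1 with simplices:

  0-simplices (4): [1], [2], [3], [4]
  1-simplices (4): [1,3], [1,4], [2,3], [2,4]

Hence C_0 ≅ Z^4, C_1 ≅ Z^4.

Boundary ∂_1: C_1 → C_0 sends each edge [p,q] (with p < q) to q − p.
The resulting 4×4 matrix has rank 3, and its Smith normal form has invariant factors (1,1,1).

Reading off H_k = ker ∂_k / im ∂_{k+1}:

  H_0: rank C_0 − rank ∂_1 = 4 − 3 = 1, and the invariant factors of ∂_1 are all 1, so H_0 ≅ Z.
  H_1: rank ker ∂_1 − rank ∂_2 = (4 − 3) − 0 = 1, and there is no ∂_2, so H_1 ≅ Z.

As a check, the Euler characteristic is 4 − 4 = 0, which agrees with 1 − 1 = 0.

H_0 ≅ Z,  H_1 ≅ Z.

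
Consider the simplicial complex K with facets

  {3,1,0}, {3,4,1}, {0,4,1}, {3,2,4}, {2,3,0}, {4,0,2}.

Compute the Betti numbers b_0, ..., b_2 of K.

Order the vertices as 0 < 1 < 2 < 3 < 4. Listing each simplex with vertices in this order, K has dimension 2 with simplices:

  0-simplices (5): [0], [1], [2], [3], [4]
  1-simplices (9): [0,1], [0,2], [0,3], [0,4], [1,3], [1,4], [2,3], [2,4], [3,4]
  2-simplices (6): [0,1,3], [0,1,4], [0,2,3], [0,2,4], [1,3,4], [2,3,4]

so the chain groups are C_0 ≅ Z^5, C_1 ≅ Z^9, C_2 ≅ Z^6.

Boundary ∂_1: C_1 → C_0 is given by ∂[p,q] = [q] − [p]. For instance
  ∂[1,4] = [4] − [1].
The 5×9 boundary matrix has rank 4 and Smith normal form diag(1,1,1,1).

Boundary ∂_2: C_2 → C_1 sends each 2-simplex [p,q,r] to [q,r] − [p,r] + [p,q]. For instance
  ∂[0,1,4] = [1,4] − [0,4] + [0,1],
  ∂[1,3,4] = [3,4] − [1,4] + [1,3].
The 9×6 boundary matrix has rank 5 and Smith normal form diag(1,1,1,1,1).

Computing H_k = (kernel of ∂_k) / (image of ∂_{k+1}):

  H_0: rank C_0 − rank ∂_1 = 5 − 4 = 1, and the invariant factors of ∂_1 are all 1, so H_0 ≅ Z.
  H_1: rank ker ∂_1 − rank ∂_2 = (9 − 4) − 5 = 0, and the invariant factors of ∂_2 are all 1, so H_1 ≅ 0.
  H_2: rank ker ∂_2 − rank ∂_3 = (6 − 5) − 0 = 1, and there is no ∂_3, so H_2 ≅ Z.

Hence the Betti numbers are b_0 = 1, b_1 = 0, b_2 = 1.

b_0 = 1, b_1 = 0, b_2 = 1.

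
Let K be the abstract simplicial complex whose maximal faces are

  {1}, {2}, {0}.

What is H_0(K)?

H_0 ≅ Z^3.

Order the vertices as 0 < 1 < 2. Listing each simplex with vertices in this order, K has dimension 0 with simplices:

  0-simplices (3): [0], [1], [2]

so the chain groups are C_0 ≅ Z^3.

Computing H_k = (kernel of ∂_k) / (image of ∂_{k+1}):

  H_0: rank C_0 − rank ∂_1 = 3 − 0 = 3, and there is no ∂_1, so H_0 ≅ Z^3.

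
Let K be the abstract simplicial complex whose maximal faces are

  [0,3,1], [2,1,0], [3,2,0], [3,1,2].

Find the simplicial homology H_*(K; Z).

Fix the vertex order 0 < 1 < 2 < 3 and write every simplex with vertices in increasing order. Then dim K = 2 and the simplices of K are:

  0-simplices (4): [0], [1], [2], [3]
  1-simplices (6): [0,1], [0,2], [0,3], [1,2], [1,3], [2,3]
  2-simplices (4): [0,1,2], [0,1,3], [0,2,3], [1,2,3]

so the chain groups are C_0 ≅ Z^4, C_1 ≅ Z^6, C_2 ≅ Z^4.

The boundary map ∂_1: C_1 → C_0 maps an edge to its endpoints' difference, ∂[p,q] = q − p.
This gives a 4×6 integer matrix of rank 3; reducing to Smith normal form yields diagonal entries (1,1,1).

∂_2: C_2 → C_1 maps a triangle to the signed sum of its edges. For instance
  ∂[0,2,3] = [2,3] − [0,3] + [0,2],
  ∂[0,1,2] = [1,2] − [0,2] + [0,1].
As a 6×4 matrix over Z this has rank 3, with invariant factors (1,1,1).

Now H_k = ker ∂_k / im ∂_{k+1}, so:

  H_0: rank C_0 − rank ∂_1 = 4 − 3 = 1, and the invariant factors of ∂_1 are all 1, so H_0 = Z.
  H_1: rank ker ∂_1 − rank ∂_2 = (6 − 3) − 3 = 0, and the invariant factors of ∂_2 are all 1, so H_1 = 0.
  H_2: rank ker ∂_2 − rank ∂_3 = (4 − 3) − 0 = 1, and there is no ∂_3, so H_2 = Z.

H_0 = Z,  H_1 = 0,  H_2 = Z.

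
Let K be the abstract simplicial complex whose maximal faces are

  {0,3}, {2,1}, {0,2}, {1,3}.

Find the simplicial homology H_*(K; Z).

H_0 = Z,  H_1 = Z.

Order the vertices as 0 < 1 < 2 < 3. Listing each simplex with vertices in this order, K has dimension 1 with simplices:

  0-simplices (4): [0], [1], [2], [3]
  1-simplices (4): [0,2], [0,3], [1,2], [1,3]

so the chain groups are C_0 ≅ Z^4, C_1 ≅ Z^4.

The boundary map ∂_1: C_1 → C_0 maps an edge to its endpoints' difference, ∂[p,q] = q − p.
The resulting 4×4 matrix has rank 3, and its Smith normal form has invariant factors (1,1,1).

Reading off H_k = ker ∂_k / im ∂_{k+1}:

  H_0: rank C_0 − rank ∂_1 = 4 − 3 = 1, and the invariant factors of ∂_1 are all 1, so H_0 = Z.
  H_1: rank ker ∂_1 − rank ∂_2 = (4 − 3) − 0 = 1, and there is no ∂_2, so H_1 = Z.

As a check, the Euler characteristic is 4 − 4 = 0, which agrees with 1 − 1 = 0.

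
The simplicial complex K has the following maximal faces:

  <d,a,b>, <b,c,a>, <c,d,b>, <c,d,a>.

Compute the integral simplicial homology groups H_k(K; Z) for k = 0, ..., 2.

H_0 ≅ Z,  H_1 = 0,  H_2 ≅ Z.

Order the vertices as a < b < c < d. Listing each simplex with vertices in this order, K has dimension 2 with simplices:

  0-simplices (4): a, b, c, d
  1-simplices (6): ab, ac, ad, bc, bd, cd
  2-simplices (4): abc, abd, acd, bcd

Hence C_0 ≅ Z^4, C_1 ≅ Z^6, C_2 ≅ Z^4.

Boundary ∂_1: C_1 → C_0 sends each edge [p,q] (with p < q) to q − p. For instance
  ∂cd = d − c.
As a 4×6 matrix over Z this has rank 3, with invariant factors (1,1,1).

∂_2: C_2 → C_1 acts by ∂[p,q,r] = [q,r] − [p,r] + [p,q]. For instance
  ∂abc = bc − ac + ab,
  ∂acd = cd − ad + ac.
The 6×4 boundary matrix has rank 3 and Smith normal form diag(1,1,1).

Now H_k = ker ∂_k / im ∂_{k+1}, so:

  H_0: rank C_0 − rank ∂_1 = 4 − 3 = 1, and the invariant factors of ∂_1 are all 1, so H_0 ≅ Z.
  H_1: rank ker ∂_1 − rank ∂_2 = (6 − 3) − 3 = 0, and the invariant factors of ∂_2 are all 1, so H_1 ≅ 0.
  H_2: rank ker ∂_2 − rank ∂_3 = (4 − 3) − 0 = 1, and there is no ∂_3, so H_2 ≅ Z.

As a check, the Euler characteristic is 4 − 6 + 4 = 2, which agrees with 1 − 0 + 1 = 2.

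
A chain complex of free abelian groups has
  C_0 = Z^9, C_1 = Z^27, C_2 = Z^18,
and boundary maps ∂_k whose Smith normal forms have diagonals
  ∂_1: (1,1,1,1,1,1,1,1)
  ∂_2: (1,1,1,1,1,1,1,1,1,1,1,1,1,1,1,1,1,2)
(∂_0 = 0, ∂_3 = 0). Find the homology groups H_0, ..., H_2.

H_0 = Z,  H_1 = Z ⊕ Z/2,  H_2 = 0.

H_0: b_0 = 9 − 0 − 8 = 1; torsion from ∂_1 factors > 1: none. So H_0 = Z.
H_1: b_1 = 27 − 8 − 18 = 1; torsion from ∂_2 factors > 1: [2]. So H_1 = Z ⊕ Z/2.
H_2: b_2 = 18 − 18 − 0 = 0; torsion from ∂_3 factors > 1: none. So H_2 = 0.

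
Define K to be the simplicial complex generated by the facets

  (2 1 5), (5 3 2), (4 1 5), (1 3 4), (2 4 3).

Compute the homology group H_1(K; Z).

We work with the vertex ordering 1 < 2 < 3 < 4 < 5. The simplices of K, each written with vertices in increasing order, are:

  0-simplices (5): [1], [2], [3], [4], [5]
  1-simplices (10): [1,2], [1,3], [1,4], [1,5], [2,3], [2,4], [2,5], [3,4], [3,5], [4,5]
  2-simplices (5): [1,2,5], [1,3,4], [1,4,5], [2,3,4], [2,3,5]

so the chain groups are C_0 ≅ Z^5, C_1 ≅ Z^10, C_2 ≅ Z^5.

Boundary ∂_1: C_1 → C_0 sends each edge [p,q] (with p < q) to q − p. For instance
  ∂[1,4] = [4] − [1].
This gives a 5×10 integer matrix of rank 4; reducing to Smith normal form yields diagonal entries (1,1,1,1).

∂_2: C_2 → C_1 maps a triangle to the signed sum of its edges. For instance
  ∂[1,4,5] = [4,5] − [1,5] + [1,4],
  ∂[2,3,5] = [3,5] − [2,5] + [2,3].
The 10×5 boundary matrix has rank 5 and Smith normal form diag(1,1,1,1,1).

Computing H_k = (kernel of ∂_k) / (image of ∂_{k+1}):

  H_1: rank ker ∂_1 − rank ∂_2 = (10 − 4) − 5 = 1, and the invariant factors of ∂_2 are all 1, so H_1 = Z.

H_1 = Z.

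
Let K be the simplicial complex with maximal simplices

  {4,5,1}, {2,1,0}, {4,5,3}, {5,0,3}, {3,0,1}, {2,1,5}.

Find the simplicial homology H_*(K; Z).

Fix the vertex order 0 < 1 < 2 < 3 < 4 < 5 and write every simplex with vertices in increasing order. Then dim K = 2 and the simplices of K are:

  0-simplices (6): [0], [1], [2], [3], [4], [5]
  1-simplices (12): [0,1], [0,2], [0,3], [0,5], [1,2], [1,3], [1,4], [1,5], [2,5], [3,4], [3,5], [4,5]
  2-simplices (6): [0,1,2], [0,1,3], [0,3,5], [1,2,5], [1,4,5], [3,4,5]

Hence C_0 ≅ Z^6, C_1 ≅ Z^12, C_2 ≅ Z^6.

∂_1: C_1 → C_0 sends each edge [p,q] (with p < q) to q − p. For instance
  ∂[0,2] = [2] − [0].
The 6×12 boundary matrix has rank 5 and Smith normal form diag(1,1,1,1,1).

∂_2: C_2 → C_1 sends each 2-simplex [p,q,r] to [q,r] − [p,r] + [p,q]. For instance
  ∂[1,4,5] = [4,5] − [1,5] + [1,4],
  ∂[0,1,3] = [1,3] − [0,3] + [0,1].
The resulting 12×6 matrix has rank 6, and its Smith normal form has invariant factors (1,1,1,1,1,1).

Reading off H_k = ker ∂_k / im ∂_{k+1}:

  H_0: rank C_0 − rank ∂_1 = 6 − 5 = 1, and the invariant factors of ∂_1 are all 1, so H_0 ≅ Z.
  H_1: rank ker ∂_1 − rank ∂_2 = (12 − 5) − 6 = 1, and the invariant factors of ∂_2 are all 1, so H_1 ≅ Z.
  H_2: rank ker ∂_2 − rank ∂_3 = (6 − 6) − 0 = 0, and there is no ∂_3, so H_2 ≅ 0.

H_0 ≅ Z,  H_1 ≅ Z,  H_2 = 0.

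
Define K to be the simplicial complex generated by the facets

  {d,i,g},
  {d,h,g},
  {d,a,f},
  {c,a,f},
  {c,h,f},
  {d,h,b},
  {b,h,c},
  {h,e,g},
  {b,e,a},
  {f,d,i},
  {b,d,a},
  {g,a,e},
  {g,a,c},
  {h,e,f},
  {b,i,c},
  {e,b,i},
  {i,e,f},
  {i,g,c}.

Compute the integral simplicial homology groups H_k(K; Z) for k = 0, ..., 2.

We work with the vertex ordering a < b < c < d < e < f < g < h < i. The simplices of K, each written with vertices in increasing order, are:

  0-simplices (9): a, b, c, d, e, f, g, h, i
  1-simplices (27): ab, ac, ad, ae, af, ag, bc, bd, be, bh, bi, cf, cg, ch, ci, df, dg, dh, di, ef, eg, eh, ei, fh, fi, gh, gi
  2-simplices (18): abd, abe, acf, acg, adf, aeg, bch, bci, bdh, bei, cfh, cgi, dfi, dgh, dgi, efh, efi, egh

so the chain groups are C_0 ≅ Z^9, C_1 ≅ Z^27, C_2 ≅ Z^18.

The boundary map ∂_1: C_1 → C_0 is given by ∂[p,q] = [q] − [p]. For instance
  ∂ac = c − a.
The resulting 9×27 matrix has rank 8, and its Smith normal form has invariant factors (1,1,1,1,1,1,1,1).

The boundary map ∂_2: C_2 → C_1 acts by ∂[p,q,r] = [q,r] − [p,r] + [p,q]. For instance
  ∂abe = be − ae + ab,
  ∂bdh = dh − bh + bd.
The resulting 27×18 matrix has rank 17, and its Smith normal form has invariant factors (1,1,1,1,1,1,1,1,1,1,1,1,1,1,1,1,1).

Computing H_k = (kernel of ∂_k) / (image of ∂_{k+1}):

  H_0: rank C_0 − rank ∂_1 = 9 − 8 = 1, and the invariant factors of ∂_1 are all 1, so H_0 ≅ Z.
  H_1: rank ker ∂_1 − rank ∂_2 = (27 − 8) − 17 = 2, and the invariant factors of ∂_2 are all 1, so H_1 ≅ Z^2.
  H_2: rank ker ∂_2 − rank ∂_3 = (18 − 17) − 0 = 1, and there is no ∂_3, so H_2 ≅ Z.

H_0 ≅ Z,  H_1 ≅ Z^2,  H_2 ≅ Z.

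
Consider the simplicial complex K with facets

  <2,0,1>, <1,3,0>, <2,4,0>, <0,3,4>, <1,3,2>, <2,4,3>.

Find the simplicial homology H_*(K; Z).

H_0 = Z,  H_1 = 0,  H_2 = Z.

K has 5 vertices, 9 edges, 6 triangles.
rank ∂_0 = 0, rank ∂_1 = 4 ⇒ b_0 = 5 − 0 − 4 = 1; all invariant factors of ∂_1 are 1 so no torsion. So H_0 ≅ Z.
rank ∂_1 = 4, rank ∂_2 = 5 ⇒ b_1 = 9 − 4 − 5 = 0; all invariant factors of ∂_2 are 1 so no torsion. So H_1 ≅ 0.
rank ∂_2 = 5, rank ∂_3 = 0 ⇒ b_2 = 6 − 5 − 0 = 1. So H_2 ≅ Z.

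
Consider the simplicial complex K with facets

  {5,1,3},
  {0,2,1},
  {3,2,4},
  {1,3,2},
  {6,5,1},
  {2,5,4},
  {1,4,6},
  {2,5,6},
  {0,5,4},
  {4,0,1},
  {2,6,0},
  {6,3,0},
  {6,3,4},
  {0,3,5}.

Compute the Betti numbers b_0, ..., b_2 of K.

We work with the vertex ordering 0 < 1 < 2 < 3 < 4 < 5 < 6. The simplices of K, each written with vertices in increasing order, are:

  0-simplices (7): [0], [1], [2], [3], [4], [5], [6]
  1-simplices (21): [0,1], [0,2], [0,3], [0,4], [0,5], [0,6], [1,2], [1,3], [1,4], [1,5], [1,6], [2,3], [2,4], [2,5], [2,6], [3,4], [3,5], [3,6], [4,5], [4,6], [5,6]
  2-simplices (14): [0,1,2], [0,1,4], [0,2,6], [0,3,5], [0,3,6], [0,4,5], [1,2,3], [1,3,5], [1,4,6], [1,5,6], [2,3,4], [2,4,5], [2,5,6], [3,4,6]

giving chain groups C_0 ≅ Z^7, C_1 ≅ Z^21, C_2 ≅ Z^14.

Boundary ∂_1: C_1 → C_0 maps an edge to its endpoints' difference, ∂[p,q] = q − p.
The 7×21 boundary matrix has rank 6 and Smith normal form diag(1,1,1,1,1,1).

The boundary map ∂_2: C_2 → C_1 maps a triangle to the signed sum of its edges. For instance
  ∂[0,4,5] = [4,5] − [0,5] + [0,4],
  ∂[1,3,5] = [3,5] − [1,5] + [1,3].
The resulting 21×14 matrix has rank 13, and its Smith normal form has invariant factors (1,1,1,1,1,1,1,1,1,1,1,1,1).

From H_k ≅ ker(∂_k) / im(∂_{k+1}) we obtain:

  H_0: rank C_0 − rank ∂_1 = 7 − 6 = 1, and the invariant factors of ∂_1 are all 1, so H_0 = Z.
  H_1: rank ker ∂_1 − rank ∂_2 = (21 − 6) − 13 = 2, and the invariant factors of ∂_2 are all 1, so H_1 = Z^2.
  H_2: rank ker ∂_2 − rank ∂_3 = (14 − 13) − 0 = 1, and there is no ∂_3, so H_2 = Z.

As a check, the Euler characteristic is 7 − 21 + 14 = 0, which agrees with 1 − 2 + 1 = 0.

Hence the Betti numbers are b_0 = 1, b_1 = 2, b_2 = 1.

b_0 = 1, b_1 = 2, b_2 = 1.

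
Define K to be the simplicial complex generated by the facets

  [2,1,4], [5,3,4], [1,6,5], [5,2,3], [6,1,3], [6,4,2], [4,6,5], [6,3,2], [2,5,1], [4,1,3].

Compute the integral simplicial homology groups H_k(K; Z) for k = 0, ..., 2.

H_0 = Z,  H_1 = Z_2,  H_2 = 0.

We work with the vertex ordering 1 < 2 < 3 < 4 < 5 < 6. The simplices of K, each written with vertices in increasing order, are:

  0-simplices (6): [1], [2], [3], [4], [5], [6]
  1-simplices (15): [1,2], [1,3], [1,4], [1,5], [1,6], [2,3], [2,4], [2,5], [2,6], [3,4], [3,5], [3,6], [4,5], [4,6], [5,6]
  2-simplices (10): [1,2,4], [1,2,5], [1,3,4], [1,3,6], [1,5,6], [2,3,5], [2,3,6], [2,4,6], [3,4,5], [4,5,6]

giving chain groups C_0 ≅ Z^6, C_1 ≅ Z^15, C_2 ≅ Z^10.

Boundary ∂_1: C_1 → C_0 sends each edge [p,q] (with p < q) to q − p.
The 6×15 boundary matrix has rank 5 and Smith normal form diag(1,1,1,1,1).

∂_2: C_2 → C_1 acts by ∂[p,q,r] = [q,r] − [p,r] + [p,q]. For instance
  ∂[1,3,4] = [3,4] − [1,4] + [1,3],
  ∂[1,2,5] = [2,5] − [1,5] + [1,2].
The 15×10 boundary matrix has rank 10 and Smith normal form diag(1,1,1,1,1,1,1,1,1,2).

Reading off H_k = ker ∂_k / im ∂_{k+1}:

  H_0: rank C_0 − rank ∂_1 = 6 − 5 = 1, and the invariant factors of ∂_1 are all 1, so H_0 = Z.
  H_1: rank ker ∂_1 − rank ∂_2 = (15 − 5) − 10 = 0, and ∂_2 has invariant factor 2 > 1, so H_1 = Z_2.
  H_2: rank ker ∂_2 − rank ∂_3 = (10 − 10) − 0 = 0, and there is no ∂_3, so H_2 = 0.

As a check, the Euler characteristic is 6 − 15 + 10 = 1, which agrees with 1 − 0 + 0 = 1.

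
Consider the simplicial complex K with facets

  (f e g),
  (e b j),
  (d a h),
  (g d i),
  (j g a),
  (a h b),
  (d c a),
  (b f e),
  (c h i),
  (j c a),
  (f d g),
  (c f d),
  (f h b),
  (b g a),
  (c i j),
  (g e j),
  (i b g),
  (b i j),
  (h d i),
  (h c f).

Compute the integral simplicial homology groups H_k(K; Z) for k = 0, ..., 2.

Take the total order a < b < c < d < e < f < g < h < i < j on the vertex set. Then K (dimension 2) consists of the simplices:

  0-simplices (10): a, b, c, d, e, f, g, h, i, j
  1-simplices (30): ab, ac, ad, ag, ah, aj, be, bf, bg, bh, bi, bj, cd, cf, ch, ci, cj, df, dg, dh, di, ef, eg, ej, fg, fh, gi, gj, hi, ij
  2-simplices (20): abg, abh, acd, acj, adh, agj, bef, bej, bfh, bgi, bij, cdf, cfh, chi, cij, dfg, dgi, dhi, efg, egj

giving chain groups C_0 ≅ Z^10, C_1 ≅ Z^30, C_2 ≅ Z^20.

∂_1: C_1 → C_0 is given by ∂[p,q] = [q] − [p]. For instance
  ∂ag = g − a.
The 10×30 boundary matrix has rank 9 and Smith normal form diag(1,1,1,1,1,1,1,1,1).

Boundary ∂_2: C_2 → C_1 sends each 2-simplex [p,q,r] to [q,r] − [p,r] + [p,q]. For instance
  ∂adh = dh − ah + ad,
  ∂bij = ij − bj + bi.
The resulting 30×20 matrix has rank 20, and its Smith normal form has invariant factors (1,1,1,1,1,1,1,1,1,1,1,1,1,1,1,1,1,1,1,2).

Reading off H_k = ker ∂_k / im ∂_{k+1}:

  H_0: rank C_0 − rank ∂_1 = 10 − 9 = 1, and the invariant factors of ∂_1 are all 1, so H_0 = Z.
  H_1: rank ker ∂_1 − rank ∂_2 = (30 − 9) − 20 = 1, and ∂_2 has invariant factor 2 > 1, so H_1 = Z ⊕ Z/2.
  H_2: rank ker ∂_2 − rank ∂_3 = (20 − 20) − 0 = 0, and there is no ∂_3, so H_2 = 0.

(K is a triangulation of the Klein bottle.)

H_0 = Z,  H_1 = Z ⊕ Z/2,  H_2 = 0.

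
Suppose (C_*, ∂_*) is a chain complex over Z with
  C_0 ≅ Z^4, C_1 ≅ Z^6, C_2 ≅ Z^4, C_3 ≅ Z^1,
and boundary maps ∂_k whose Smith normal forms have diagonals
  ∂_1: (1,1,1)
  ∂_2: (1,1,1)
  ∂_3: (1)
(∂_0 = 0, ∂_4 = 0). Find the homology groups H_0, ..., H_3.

H_0 ≅ Z,  H_1 = 0,  H_2 = 0,  H_3 = 0.

H_0: b_0 = 4 − 0 − 3 = 1; torsion from ∂_1 factors > 1: none. So H_0 ≅ Z.
H_1: b_1 = 6 − 3 − 3 = 0; torsion from ∂_2 factors > 1: none. So H_1 ≅ 0.
H_2: b_2 = 4 − 3 − 1 = 0; torsion from ∂_3 factors > 1: none. So H_2 ≅ 0.
H_3: b_3 = 1 − 1 − 0 = 0; torsion from ∂_4 factors > 1: none. So H_3 ≅ 0.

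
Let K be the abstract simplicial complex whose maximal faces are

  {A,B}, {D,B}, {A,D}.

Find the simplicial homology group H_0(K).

H_0 ≅ Z.

Order the vertices as A < B < D. Listing each simplex with vertices in this order, K has dimension 1 with simplices:

  0-simplices (3): A, B, D
  1-simplices (3): AB, AD, BD

so the chain groups are C_0 ≅ Z^3, C_1 ≅ Z^3.

The boundary map ∂_1: C_1 → C_0 sends each edge [p,q] (with p < q) to q − p. For instance
  ∂AB = B − A.
This gives a 3×3 integer matrix of rank 2; reducing to Smith normal form yields diagonal entries (1,1).

From H_k ≅ ker(∂_k) / im(∂_{k+1}) we obtain:

  H_0: rank C_0 − rank ∂_1 = 3 − 2 = 1, and the invariant factors of ∂_1 are all 1, so H_0 = Z.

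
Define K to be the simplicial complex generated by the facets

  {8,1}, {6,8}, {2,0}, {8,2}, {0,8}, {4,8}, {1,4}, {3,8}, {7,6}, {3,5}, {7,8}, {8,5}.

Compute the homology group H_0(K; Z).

Fix the vertex order 0 < 1 < 2 < 3 < 4 < 5 < 6 < 7 < 8 and write every simplex with vertices in increasing order. Then dim K = 1 and the simplices of K are:

  0-simplices (9): [0], [1], [2], [3], [4], [5], [6], [7], [8]
  1-simplices (12): [0,2], [0,8], [1,4], [1,8], [2,8], [3,5], [3,8], [4,8], [5,8], [6,7], [6,8], [7,8]

giving chain groups C_0 ≅ Z^9, C_1 ≅ Z^12.

The boundary map ∂_1: C_1 → C_0 maps an edge to its endpoints' difference, ∂[p,q] = q − p.
The resulting 9×12 matrix has rank 8, and its Smith normal form has invariant factors (1,1,1,1,1,1,1,1).

From H_k ≅ ker(∂_k) / im(∂_{k+1}) we obtain:

  H_0: rank C_0 − rank ∂_1 = 9 − 8 = 1, and the invariant factors of ∂_1 are all 1, so H_0 = Z.

(K is a triangulation of a wedge of 4 circles.)

H_0 ≅ Z.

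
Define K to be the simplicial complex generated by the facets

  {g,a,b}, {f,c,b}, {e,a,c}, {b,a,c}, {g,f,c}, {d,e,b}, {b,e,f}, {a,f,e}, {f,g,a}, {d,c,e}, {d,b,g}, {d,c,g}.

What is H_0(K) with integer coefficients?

Take the total order a < b < c < d < e < f < g on the vertex set. Then K (dimension 2) consists of the simplices:

  0-simplices (7): a, b, c, d, e, f, g
  1-simplices (18): ab, ac, ae, af, ag, bc, bd, be, bf, bg, cd, ce, cf, cg, de, dg, ef, fg
  2-simplices (12): abc, abg, ace, aef, afg, bcf, bde, bdg, bef, cde, cdg, cfg

Hence C_0 ≅ Z^7, C_1 ≅ Z^18, C_2 ≅ Z^12.

The boundary map ∂_1: C_1 → C_0 sends each edge [p,q] (with p < q) to q − p. For instance
  ∂ab = b − a.
The resulting 7×18 matrix has rank 6, and its Smith normal form has invariant factors (1,1,1,1,1,1).

∂_2: C_2 → C_1 sends each 2-simplex [p,q,r] to [q,r] − [p,r] + [p,q]. For instance
  ∂abg = bg − ag + ab,
  ∂ace = ce − ae + ac.
As a 18×12 matrix over Z this has rank 12, with invariant factors (1,1,1,1,1,1,1,1,1,1,1,2).

From H_k ≅ ker(∂_k) / im(∂_{k+1}) we obtain:

  H_0: rank C_0 − rank ∂_1 = 7 − 6 = 1, and the invariant factors of ∂_1 are all 1, so H_0 ≅ Z.

H_0 = Z.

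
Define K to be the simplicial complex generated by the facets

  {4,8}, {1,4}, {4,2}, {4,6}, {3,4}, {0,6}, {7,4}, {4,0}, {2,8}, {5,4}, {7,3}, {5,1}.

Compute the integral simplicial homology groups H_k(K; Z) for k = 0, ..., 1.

H_0 ≅ Z,  H_1 ≅ Z^4.

We work with the vertex ordering 0 < 1 < 2 < 3 < 4 < 5 < 6 < 7 < 8. The simplices of K, each written with vertices in increasing order, are:

  0-simplices (9): [0], [1], [2], [3], [4], [5], [6], [7], [8]
  1-simplices (12): [0,4], [0,6], [1,4], [1,5], [2,4], [2,8], [3,4], [3,7], [4,5], [4,6], [4,7], [4,8]

giving chain groups C_0 ≅ Z^9, C_1 ≅ Z^12.

Boundary ∂_1: C_1 → C_0 is given by ∂[p,q] = [q] − [p]. For instance
  ∂[4,6] = [6] − [4].
The 9×12 boundary matrix has rank 8 and Smith normal form diag(1,1,1,1,1,1,1,1).

Reading off H_k = ker ∂_k / im ∂_{k+1}:

  H_0: rank C_0 − rank ∂_1 = 9 − 8 = 1, and the invariant factors of ∂_1 are all 1, so H_0 = Z.
  H_1: rank ker ∂_1 − rank ∂_2 = (12 − 8) − 0 = 4, and there is no ∂_2, so H_1 = Z^4.

As a check, the Euler characteristic is 9 − 12 = -3, which agrees with 1 − 4 = -3.
(K is a triangulation of a wedge of 4 circles.)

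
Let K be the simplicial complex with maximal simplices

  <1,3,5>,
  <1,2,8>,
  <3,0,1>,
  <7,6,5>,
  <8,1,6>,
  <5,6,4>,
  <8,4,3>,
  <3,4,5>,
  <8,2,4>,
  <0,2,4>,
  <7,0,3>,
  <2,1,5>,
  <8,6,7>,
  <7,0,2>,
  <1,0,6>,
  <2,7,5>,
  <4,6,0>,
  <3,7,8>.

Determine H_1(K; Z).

H_1 ≅ Z^2.

Take the total order 0 < 1 < 2 < 3 < 4 < 5 < 6 < 7 < 8 on the vertex set. Then K (dimension 2) consists of the simplices:

  0-simplices (9): [0], [1], [2], [3], [4], [5], [6], [7], [8]
  1-simplices (27): (27 of them)
  2-simplices (18): [0,1,3], [0,1,6], [0,2,4], [0,2,7], [0,3,7], [0,4,6], [1,2,5], [1,2,8], [1,3,5], [1,6,8], [2,4,8], [2,5,7], [3,4,5], [3,4,8], [3,7,8], [4,5,6], [5,6,7], [6,7,8]

Hence C_0 ≅ Z^9, C_1 ≅ Z^27, C_2 ≅ Z^18.

Boundary ∂_1: C_1 → C_0 maps an edge to its endpoints' difference, ∂[p,q] = q − p. For instance
  ∂[6,8] = [8] − [6].
The resulting 9×27 matrix has rank 8, and its Smith normal form has invariant factors (1,1,1,1,1,1,1,1).

The boundary map ∂_2: C_2 → C_1 maps a triangle to the signed sum of its edges. For instance
  ∂[0,2,7] = [2,7] − [0,7] + [0,2],
  ∂[3,7,8] = [7,8] − [3,8] + [3,7].
As a 27×18 matrix over Z this has rank 17, with invariant factors (1,1,1,1,1,1,1,1,1,1,1,1,1,1,1,1,1).

Now H_k = ker ∂_k / im ∂_{k+1}, so:

  H_1: rank ker ∂_1 − rank ∂_2 = (27 − 8) − 17 = 2, and the invariant factors of ∂_2 are all 1, so H_1 ≅ Z^2.

(K is a triangulation of the torus T^2.)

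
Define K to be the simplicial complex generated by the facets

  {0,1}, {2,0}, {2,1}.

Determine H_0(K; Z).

We work with the vertex ordering 0 < 1 < 2. The simplices of K, each written with vertices in increasing order, are:

  0-simplices (3): [0], [1], [2]
  1-simplices (3): [0,1], [0,2], [1,2]

giving chain groups C_0 ≅ Z^3, C_1 ≅ Z^3.

Boundary ∂_1: C_1 → C_0 is given by ∂[p,q] = [q] − [p].
As a 3×3 matrix over Z this has rank 2, with invariant factors (1,1).

Reading off H_k = ker ∂_k / im ∂_{k+1}:

  H_0: rank C_0 − rank ∂_1 = 3 − 2 = 1, and the invariant factors of ∂_1 are all 1, so H_0 = Z.

H_0 = Z.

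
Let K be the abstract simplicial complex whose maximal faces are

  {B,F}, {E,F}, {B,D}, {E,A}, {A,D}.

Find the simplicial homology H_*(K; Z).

H_0 = Z,  H_1 = Z.

Fix the vertex order A < B < D < E < F and write every simplex with vertices in increasing order. Then dim K = 1 and the simplices of K are:

  0-simplices (5): A, B, D, E, F
  1-simplices (5): AD, AE, BD, BF, EF

giving chain groups C_0 ≅ Z^5, C_1 ≅ Z^5.

Boundary ∂_1: C_1 → C_0 is given by ∂[p,q] = [q] − [p]. For instance
  ∂BF = F − B.
The resulting 5×5 matrix has rank 4, and its Smith normal form has invariant factors (1,1,1,1).

From H_k ≅ ker(∂_k) / im(∂_{k+1}) we obtain:

  H_0: rank C_0 − rank ∂_1 = 5 − 4 = 1, and the invariant factors of ∂_1 are all 1, so H_0 = Z.
  H_1: rank ker ∂_1 − rank ∂_2 = (5 − 4) − 0 = 1, and there is no ∂_2, so H_1 = Z.

As a check, the Euler characteristic is 5 − 5 = 0, which agrees with 1 − 1 = 0.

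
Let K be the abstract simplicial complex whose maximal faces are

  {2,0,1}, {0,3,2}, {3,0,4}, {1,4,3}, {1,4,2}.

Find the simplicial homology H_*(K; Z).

K has 5 vertices, 10 edges, 5 triangles.
rank ∂_0 = 0, rank ∂_1 = 4 ⇒ b_0 = 5 − 0 − 4 = 1; all invariant factors of ∂_1 are 1 so no torsion. So H_0 ≅ Z.
rank ∂_1 = 4, rank ∂_2 = 5 ⇒ b_1 = 10 − 4 − 5 = 1; all invariant factors of ∂_2 are 1 so no torsion. So H_1 ≅ Z.
rank ∂_2 = 5, rank ∂_3 = 0 ⇒ b_2 = 5 − 5 − 0 = 0. So H_2 ≅ 0.

H_0 = Z,  H_1 = Z,  H_2 = 0.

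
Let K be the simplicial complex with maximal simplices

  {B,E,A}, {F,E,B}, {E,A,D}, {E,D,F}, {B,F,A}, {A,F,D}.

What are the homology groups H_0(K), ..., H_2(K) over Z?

We work with the vertex ordering A < B < D < E < F. The simplices of K, each written with vertices in increasing order, are:

  0-simplices (5): A, B, D, E, F
  1-simplices (9): AB, AD, AE, AF, BE, BF, DE, DF, EF
  2-simplices (6): ABE, ABF, ADE, ADF, BEF, DEF

giving chain groups C_0 ≅ Z^5, C_1 ≅ Z^9, C_2 ≅ Z^6.

Boundary ∂_1: C_1 → C_0 maps an edge to its endpoints' difference, ∂[p,q] = q − p. For instance
  ∂AF = F − A.
The 5×9 boundary matrix has rank 4 and Smith normal form diag(1,1,1,1).

∂_2: C_2 → C_1 acts by ∂[p,q,r] = [q,r] − [p,r] + [p,q]. For instance
  ∂DEF = EF − DF + DE,
  ∂ABF = BF − AF + AB.
This gives a 9×6 integer matrix of rank 5; reducing to Smith normal form yields diagonal entries (1,1,1,1,1).

Reading off H_k = ker ∂_k / im ∂_{k+1}:

  H_0: rank C_0 − rank ∂_1 = 5 − 4 = 1, and the invariant factors of ∂_1 are all 1, so H_0 = Z.
  H_1: rank ker ∂_1 − rank ∂_2 = (9 − 4) − 5 = 0, and the invariant factors of ∂_2 are all 1, so H_1 = 0.
  H_2: rank ker ∂_2 − rank ∂_3 = (6 − 5) − 0 = 1, and there is no ∂_3, so H_2 = Z.

As a check, the Euler characteristic is 5 − 9 + 6 = 2, which agrees with 1 − 0 + 1 = 2.

H_0 ≅ Z,  H_1 = 0,  H_2 ≅ Z.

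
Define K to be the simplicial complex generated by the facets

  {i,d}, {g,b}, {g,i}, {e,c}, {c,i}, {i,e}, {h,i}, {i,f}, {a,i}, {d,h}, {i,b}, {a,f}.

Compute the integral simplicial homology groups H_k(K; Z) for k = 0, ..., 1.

H_0 ≅ Z,  H_1 ≅ Z^4.

Take the total order a < b < c < d < e < f < g < h < i on the vertex set. Then K (dimension 1) consists of the simplices:

  0-simplices (9): a, b, c, d, e, f, g, h, i
  1-simplices (12): af, ai, bg, bi, ce, ci, dh, di, ei, fi, gi, hi

so the chain groups are C_0 ≅ Z^9, C_1 ≅ Z^12.

∂_1: C_1 → C_0 sends each edge [p,q] (with p < q) to q − p. For instance
  ∂hi = i − h.
The 9×12 boundary matrix has rank 8 and Smith normal form diag(1,1,1,1,1,1,1,1).

Reading off H_k = ker ∂_k / im ∂_{k+1}:

  H_0: rank C_0 − rank ∂_1 = 9 − 8 = 1, and the invariant factors of ∂_1 are all 1, so H_0 ≅ Z.
  H_1: rank ker ∂_1 − rank ∂_2 = (12 − 8) − 0 = 4, and there is no ∂_2, so H_1 ≅ Z^4.

(K is a triangulation of a wedge of 4 circles.)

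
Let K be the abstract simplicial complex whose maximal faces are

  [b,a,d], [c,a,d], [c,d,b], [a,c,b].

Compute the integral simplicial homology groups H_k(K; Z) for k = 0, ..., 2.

Take the total order a < b < c < d on the vertex set. Then K (dimension 2) consists of the simplices:

  0-simplices (4): a, b, c, d
  1-simplices (6): ab, ac, ad, bc, bd, cd
  2-simplices (4): abc, abd, acd, bcd

so the chain groups are C_0 ≅ Z^4, C_1 ≅ Z^6, C_2 ≅ Z^4.

The boundary map ∂_1: C_1 → C_0 maps an edge to its endpoints' difference, ∂[p,q] = q − p. For instance
  ∂ac = c − a.
The 4×6 boundary matrix has rank 3 and Smith normal form diag(1,1,1).

∂_2: C_2 → C_1 maps a triangle to the signed sum of its edges. For instance
  ∂acd = cd − ad + ac,
  ∂abd = bd − ad + ab.
The resulting 6×4 matrix has rank 3, and its Smith normal form has invariant factors (1,1,1).

Reading off H_k = ker ∂_k / im ∂_{k+1}:

  H_0: rank C_0 − rank ∂_1 = 4 − 3 = 1, and the invariant factors of ∂_1 are all 1, so H_0 ≅ Z.
  H_1: rank ker ∂_1 − rank ∂_2 = (6 − 3) − 3 = 0, and the invariant factors of ∂_2 are all 1, so H_1 ≅ 0.
  H_2: rank ker ∂_2 − rank ∂_3 = (4 − 3) − 0 = 1, and there is no ∂_3, so H_2 ≅ Z.

H_0 = Z,  H_1 = 0,  H_2 = Z.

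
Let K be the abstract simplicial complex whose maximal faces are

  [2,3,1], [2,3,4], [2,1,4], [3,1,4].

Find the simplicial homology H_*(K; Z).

H_0 = Z,  H_1 = 0,  H_2 = Z.

Fix the vertex order 1 < 2 < 3 < 4 and write every simplex with vertices in increasing order. Then dim K = 2 and the simplices of K are:

  0-simplices (4): [1], [2], [3], [4]
  1-simplices (6): [1,2], [1,3], [1,4], [2,3], [2,4], [3,4]
  2-simplices (4): [1,2,3], [1,2,4], [1,3,4], [2,3,4]

so the chain groups are C_0 ≅ Z^4, C_1 ≅ Z^6, C_2 ≅ Z^4.

∂_1: C_1 → C_0 is given by ∂[p,q] = [q] − [p].
As a 4×6 matrix over Z this has rank 3, with invariant factors (1,1,1).

The boundary map ∂_2: C_2 → C_1 sends each 2-simplex [p,q,r] to [q,r] − [p,r] + [p,q]. For instance
  ∂[1,3,4] = [3,4] − [1,4] + [1,3],
  ∂[1,2,3] = [2,3] − [1,3] + [1,2].
This gives a 6×4 integer matrix of rank 3; reducing to Smith normal form yields diagonal entries (1,1,1).

From H_k ≅ ker(∂_k) / im(∂_{k+1}) we obtain:

  H_0: rank C_0 − rank ∂_1 = 4 − 3 = 1, and the invariant factors of ∂_1 are all 1, so H_0 = Z.
  H_1: rank ker ∂_1 − rank ∂_2 = (6 − 3) − 3 = 0, and the invariant factors of ∂_2 are all 1, so H_1 = 0.
  H_2: rank ker ∂_2 − rank ∂_3 = (4 − 3) − 0 = 1, and there is no ∂_3, so H_2 = Z.

As a check, the Euler characteristic is 4 − 6 + 4 = 2, which agrees with 1 − 0 + 1 = 2.
(K is a triangulation of the 2-sphere S^2.)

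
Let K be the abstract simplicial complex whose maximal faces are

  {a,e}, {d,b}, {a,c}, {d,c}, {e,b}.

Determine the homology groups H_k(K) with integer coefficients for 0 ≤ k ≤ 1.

Take the total order a < b < c < d < e on the vertex set. Then K (dimension 1) consists of the simplices:

  0-simplices (5): a, b, c, d, e
  1-simplices (5): ac, ae, bd, be, cd

Hence C_0 ≅ Z^5, C_1 ≅ Z^5.

∂_1: C_1 → C_0 is given by ∂[p,q] = [q] − [p].
As a 5×5 matrix over Z this has rank 4, with invariant factors (1,1,1,1).

Computing H_k = (kernel of ∂_k) / (image of ∂_{k+1}):

  H_0: rank C_0 − rank ∂_1 = 5 − 4 = 1, and the invariant factors of ∂_1 are all 1, so H_0 = Z.
  H_1: rank ker ∂_1 − rank ∂_2 = (5 − 4) − 0 = 1, and there is no ∂_2, so H_1 = Z.

H_0 ≅ Z,  H_1 ≅ Z.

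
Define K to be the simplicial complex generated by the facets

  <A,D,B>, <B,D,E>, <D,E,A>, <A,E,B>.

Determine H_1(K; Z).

Take the total order A < B < D < E on the vertex set. Then K (dimension 2) consists of the simplices:

  0-simplices (4): A, B, D, E
  1-simplices (6): AB, AD, AE, BD, BE, DE
  2-simplices (4): ABD, ABE, ADE, BDE

giving chain groups C_0 ≅ Z^4, C_1 ≅ Z^6, C_2 ≅ Z^4.

Boundary ∂_1: C_1 → C_0 is given by ∂[p,q] = [q] − [p].
The 4×6 boundary matrix has rank 3 and Smith normal form diag(1,1,1).

The boundary map ∂_2: C_2 → C_1 sends each 2-simplex [p,q,r] to [q,r] − [p,r] + [p,q]. For instance
  ∂ABD = BD − AD + AB,
  ∂BDE = DE − BE + BD.
The resulting 6×4 matrix has rank 3, and its Smith normal form has invariant factors (1,1,1).

Now H_k = ker ∂_k / im ∂_{k+1}, so:

  H_1: rank ker ∂_1 − rank ∂_2 = (6 − 3) − 3 = 0, and the invariant factors of ∂_2 are all 1, so H_1 = 0.

(K is a triangulation of the 2-sphere S^2.)

H_1 ≅ 0.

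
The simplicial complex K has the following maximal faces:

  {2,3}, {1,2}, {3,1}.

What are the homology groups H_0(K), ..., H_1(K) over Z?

We work with the vertex ordering 1 < 2 < 3. The simplices of K, each written with vertices in increasing order, are:

  0-simplices (3): [1], [2], [3]
  1-simplices (3): [1,2], [1,3], [2,3]

giving chain groups C_0 ≅ Z^3, C_1 ≅ Z^3.

The boundary map ∂_1: C_1 → C_0 maps an edge to its endpoints' difference, ∂[p,q] = q − p.
The 3×3 boundary matrix has rank 2 and Smith normal form diag(1,1).

Computing H_k = (kernel of ∂_k) / (image of ∂_{k+1}):

  H_0: rank C_0 − rank ∂_1 = 3 − 2 = 1, and the invariant factors of ∂_1 are all 1, so H_0 ≅ Z.
  H_1: rank ker ∂_1 − rank ∂_2 = (3 − 2) − 0 = 1, and there is no ∂_2, so H_1 ≅ Z.

As a check, the Euler characteristic is 3 − 3 = 0, which agrees with 1 − 1 = 0.

H_0 ≅ Z,  H_1 ≅ Z.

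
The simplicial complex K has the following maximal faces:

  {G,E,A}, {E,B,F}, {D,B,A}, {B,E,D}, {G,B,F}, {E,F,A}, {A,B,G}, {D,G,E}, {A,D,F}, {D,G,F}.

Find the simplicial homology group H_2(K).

Order the vertices as A < B < D < E < F < G. Listing each simplex with vertices in this order, K has dimension 2 with simplices:

  0-simplices (6): A, B, D, E, F, G
  1-simplices (15): AB, AD, AE, AF, AG, BD, BE, BF, BG, DE, DF, DG, EF, EG, FG
  2-simplices (10): ABD, ABG, ADF, AEF, AEG, BDE, BEF, BFG, DEG, DFG

Hence C_0 ≅ Z^6, C_1 ≅ Z^15, C_2 ≅ Z^10.

The boundary map ∂_1: C_1 → C_0 maps an edge to its endpoints' difference, ∂[p,q] = q − p. For instance
  ∂BG = G − B.
As a 6×15 matrix over Z this has rank 5, with invariant factors (1,1,1,1,1).

Boundary ∂_2: C_2 → C_1 maps a triangle to the signed sum of its edges. For instance
  ∂DEG = EG − DG + DE,
  ∂AEF = EF − AF + AE.
As a 15×10 matrix over Z this has rank 10, with invariant factors (1,1,1,1,1,1,1,1,1,2).

From H_k ≅ ker(∂_k) / im(∂_{k+1}) we obtain:

  H_2: rank ker ∂_2 − rank ∂_3 = (10 − 10) − 0 = 0, and there is no ∂_3, so H_2 = 0.

(K is a triangulation of the real projective plane RP^2.)

H_2 ≅ 0.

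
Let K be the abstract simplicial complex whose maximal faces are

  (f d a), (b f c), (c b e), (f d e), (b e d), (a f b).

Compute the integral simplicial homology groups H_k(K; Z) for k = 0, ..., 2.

Order the vertices as a < b < c < d < e < f. Listing each simplex with vertices in this order, K has dimension 2 with simplices:

  0-simplices (6): a, b, c, d, e, f
  1-simplices (12): ab, ad, af, bc, bd, be, bf, ce, cf, de, df, ef
  2-simplices (6): abf, adf, bce, bcf, bde, def

Hence C_0 ≅ Z^6, C_1 ≅ Z^12, C_2 ≅ Z^6.

The boundary map ∂_1: C_1 → C_0 sends each edge [p,q] (with p < q) to q − p.
This gives a 6×12 integer matrix of rank 5; reducing to Smith normal form yields diagonal entries (1,1,1,1,1).

The boundary map ∂_2: C_2 → C_1 maps a triangle to the signed sum of its edges. For instance
  ∂adf = df − af + ad,
  ∂bce = ce − be + bc.
The resulting 12×6 matrix has rank 6, and its Smith normal form has invariant factors (1,1,1,1,1,1).

Reading off H_k = ker ∂_k / im ∂_{k+1}:

  H_0: rank C_0 − rank ∂_1 = 6 − 5 = 1, and the invariant factors of ∂_1 are all 1, so H_0 = Z.
  H_1: rank ker ∂_1 − rank ∂_2 = (12 − 5) − 6 = 1, and the invariant factors of ∂_2 are all 1, so H_1 = Z.
  H_2: rank ker ∂_2 − rank ∂_3 = (6 − 6) − 0 = 0, and there is no ∂_3, so H_2 = 0.

H_0 ≅ Z,  H_1 ≅ Z,  H_2 = 0.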